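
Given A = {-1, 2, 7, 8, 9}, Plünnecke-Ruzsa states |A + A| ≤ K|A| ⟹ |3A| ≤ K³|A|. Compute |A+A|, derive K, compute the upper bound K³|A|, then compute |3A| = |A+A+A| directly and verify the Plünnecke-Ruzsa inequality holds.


|A| = 5.
Step 1: Compute A + A by enumerating all 25 pairs.
A + A = {-2, 1, 4, 6, 7, 8, 9, 10, 11, 14, 15, 16, 17, 18}, so |A + A| = 14.
Step 2: Doubling constant K = |A + A|/|A| = 14/5 = 14/5 ≈ 2.8000.
Step 3: Plünnecke-Ruzsa gives |3A| ≤ K³·|A| = (2.8000)³ · 5 ≈ 109.7600.
Step 4: Compute 3A = A + A + A directly by enumerating all triples (a,b,c) ∈ A³; |3A| = 26.
Step 5: Check 26 ≤ 109.7600? Yes ✓.

K = 14/5, Plünnecke-Ruzsa bound K³|A| ≈ 109.7600, |3A| = 26, inequality holds.


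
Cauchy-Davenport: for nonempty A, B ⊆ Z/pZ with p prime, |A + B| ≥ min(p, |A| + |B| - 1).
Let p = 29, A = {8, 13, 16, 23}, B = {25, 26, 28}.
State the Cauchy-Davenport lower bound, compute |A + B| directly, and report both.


Cauchy-Davenport: |A + B| ≥ min(p, |A| + |B| - 1) for A, B nonempty in Z/pZ.
|A| = 4, |B| = 3, p = 29.
CD lower bound = min(29, 4 + 3 - 1) = min(29, 6) = 6.
Compute A + B mod 29 directly:
a = 8: 8+25=4, 8+26=5, 8+28=7
a = 13: 13+25=9, 13+26=10, 13+28=12
a = 16: 16+25=12, 16+26=13, 16+28=15
a = 23: 23+25=19, 23+26=20, 23+28=22
A + B = {4, 5, 7, 9, 10, 12, 13, 15, 19, 20, 22}, so |A + B| = 11.
Verify: 11 ≥ 6? Yes ✓.

CD lower bound = 6, actual |A + B| = 11.


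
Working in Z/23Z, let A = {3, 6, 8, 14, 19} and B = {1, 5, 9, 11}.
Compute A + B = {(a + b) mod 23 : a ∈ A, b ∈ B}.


Work in Z/23Z: reduce every sum a + b modulo 23.
Enumerate all 20 pairs:
a = 3: 3+1=4, 3+5=8, 3+9=12, 3+11=14
a = 6: 6+1=7, 6+5=11, 6+9=15, 6+11=17
a = 8: 8+1=9, 8+5=13, 8+9=17, 8+11=19
a = 14: 14+1=15, 14+5=19, 14+9=0, 14+11=2
a = 19: 19+1=20, 19+5=1, 19+9=5, 19+11=7
Distinct residues collected: {0, 1, 2, 4, 5, 7, 8, 9, 11, 12, 13, 14, 15, 17, 19, 20}
|A + B| = 16 (out of 23 total residues).

A + B = {0, 1, 2, 4, 5, 7, 8, 9, 11, 12, 13, 14, 15, 17, 19, 20}


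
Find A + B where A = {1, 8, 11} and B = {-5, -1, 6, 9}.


A + B = {a + b : a ∈ A, b ∈ B}.
Enumerate all |A|·|B| = 3·4 = 12 pairs (a, b) and collect distinct sums.
a = 1: 1+-5=-4, 1+-1=0, 1+6=7, 1+9=10
a = 8: 8+-5=3, 8+-1=7, 8+6=14, 8+9=17
a = 11: 11+-5=6, 11+-1=10, 11+6=17, 11+9=20
Collecting distinct sums: A + B = {-4, 0, 3, 6, 7, 10, 14, 17, 20}
|A + B| = 9

A + B = {-4, 0, 3, 6, 7, 10, 14, 17, 20}


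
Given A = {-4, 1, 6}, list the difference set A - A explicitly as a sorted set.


A - A = {a - a' : a, a' ∈ A}.
Compute a - a' for each ordered pair (a, a'):
a = -4: -4--4=0, -4-1=-5, -4-6=-10
a = 1: 1--4=5, 1-1=0, 1-6=-5
a = 6: 6--4=10, 6-1=5, 6-6=0
Collecting distinct values (and noting 0 appears from a-a):
A - A = {-10, -5, 0, 5, 10}
|A - A| = 5

A - A = {-10, -5, 0, 5, 10}


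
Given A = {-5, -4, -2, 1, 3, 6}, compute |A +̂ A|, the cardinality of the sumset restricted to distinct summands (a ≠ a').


Restricted sumset: A +̂ A = {a + a' : a ∈ A, a' ∈ A, a ≠ a'}.
Equivalently, take A + A and drop any sum 2a that is achievable ONLY as a + a for a ∈ A (i.e. sums representable only with equal summands).
Enumerate pairs (a, a') with a < a' (symmetric, so each unordered pair gives one sum; this covers all a ≠ a'):
  -5 + -4 = -9
  -5 + -2 = -7
  -5 + 1 = -4
  -5 + 3 = -2
  -5 + 6 = 1
  -4 + -2 = -6
  -4 + 1 = -3
  -4 + 3 = -1
  -4 + 6 = 2
  -2 + 1 = -1
  -2 + 3 = 1
  -2 + 6 = 4
  1 + 3 = 4
  1 + 6 = 7
  3 + 6 = 9
Collected distinct sums: {-9, -7, -6, -4, -3, -2, -1, 1, 2, 4, 7, 9}
|A +̂ A| = 12
(Reference bound: |A +̂ A| ≥ 2|A| - 3 for |A| ≥ 2, with |A| = 6 giving ≥ 9.)

|A +̂ A| = 12


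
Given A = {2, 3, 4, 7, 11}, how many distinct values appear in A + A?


A + A = {a + a' : a, a' ∈ A}; |A| = 5.
General bounds: 2|A| - 1 ≤ |A + A| ≤ |A|(|A|+1)/2, i.e. 9 ≤ |A + A| ≤ 15.
Lower bound 2|A|-1 is attained iff A is an arithmetic progression.
Enumerate sums a + a' for a ≤ a' (symmetric, so this suffices):
a = 2: 2+2=4, 2+3=5, 2+4=6, 2+7=9, 2+11=13
a = 3: 3+3=6, 3+4=7, 3+7=10, 3+11=14
a = 4: 4+4=8, 4+7=11, 4+11=15
a = 7: 7+7=14, 7+11=18
a = 11: 11+11=22
Distinct sums: {4, 5, 6, 7, 8, 9, 10, 11, 13, 14, 15, 18, 22}
|A + A| = 13

|A + A| = 13


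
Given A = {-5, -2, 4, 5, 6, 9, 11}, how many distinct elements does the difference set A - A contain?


A - A = {a - a' : a, a' ∈ A}; |A| = 7.
Bounds: 2|A|-1 ≤ |A - A| ≤ |A|² - |A| + 1, i.e. 13 ≤ |A - A| ≤ 43.
Note: 0 ∈ A - A always (from a - a). The set is symmetric: if d ∈ A - A then -d ∈ A - A.
Enumerate nonzero differences d = a - a' with a > a' (then include -d):
Positive differences: {1, 2, 3, 4, 5, 6, 7, 8, 9, 10, 11, 13, 14, 16}
Full difference set: {0} ∪ (positive diffs) ∪ (negative diffs).
|A - A| = 1 + 2·14 = 29 (matches direct enumeration: 29).

|A - A| = 29


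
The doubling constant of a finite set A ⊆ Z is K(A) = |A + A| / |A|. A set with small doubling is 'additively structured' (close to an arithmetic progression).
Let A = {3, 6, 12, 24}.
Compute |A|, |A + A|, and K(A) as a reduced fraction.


|A| = 4.
Compute A + A by enumerating all 16 pairs.
A + A = {6, 9, 12, 15, 18, 24, 27, 30, 36, 48}, so |A + A| = 10.
K = |A + A| / |A| = 10/4 = 5/2 ≈ 2.5000.
Reference: AP of size 4 gives K = 7/4 ≈ 1.7500; a fully generic set of size 4 gives K ≈ 2.5000.

|A| = 4, |A + A| = 10, K = 10/4 = 5/2.


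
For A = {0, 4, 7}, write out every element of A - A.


A - A = {a - a' : a, a' ∈ A}.
Compute a - a' for each ordered pair (a, a'):
a = 0: 0-0=0, 0-4=-4, 0-7=-7
a = 4: 4-0=4, 4-4=0, 4-7=-3
a = 7: 7-0=7, 7-4=3, 7-7=0
Collecting distinct values (and noting 0 appears from a-a):
A - A = {-7, -4, -3, 0, 3, 4, 7}
|A - A| = 7

A - A = {-7, -4, -3, 0, 3, 4, 7}


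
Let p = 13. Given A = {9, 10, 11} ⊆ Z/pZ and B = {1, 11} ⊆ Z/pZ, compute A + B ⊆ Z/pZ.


Work in Z/13Z: reduce every sum a + b modulo 13.
Enumerate all 6 pairs:
a = 9: 9+1=10, 9+11=7
a = 10: 10+1=11, 10+11=8
a = 11: 11+1=12, 11+11=9
Distinct residues collected: {7, 8, 9, 10, 11, 12}
|A + B| = 6 (out of 13 total residues).

A + B = {7, 8, 9, 10, 11, 12}


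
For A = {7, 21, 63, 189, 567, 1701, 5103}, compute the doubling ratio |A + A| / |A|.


|A| = 7.
Compute A + A by enumerating all 49 pairs.
A + A = {14, 28, 42, 70, 84, 126, 196, 210, 252, 378, 574, 588, 630, 756, 1134, 1708, 1722, 1764, 1890, 2268, 3402, 5110, 5124, 5166, 5292, 5670, 6804, 10206}, so |A + A| = 28.
K = |A + A| / |A| = 28/7 = 4/1 ≈ 4.0000.
Reference: AP of size 7 gives K = 13/7 ≈ 1.8571; a fully generic set of size 7 gives K ≈ 4.0000.

|A| = 7, |A + A| = 28, K = 28/7 = 4/1.


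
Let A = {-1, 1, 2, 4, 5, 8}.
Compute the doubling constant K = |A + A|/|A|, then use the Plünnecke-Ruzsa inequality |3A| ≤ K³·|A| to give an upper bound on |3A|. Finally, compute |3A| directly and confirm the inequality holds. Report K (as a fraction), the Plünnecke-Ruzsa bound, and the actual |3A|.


|A| = 6.
Step 1: Compute A + A by enumerating all 36 pairs.
A + A = {-2, 0, 1, 2, 3, 4, 5, 6, 7, 8, 9, 10, 12, 13, 16}, so |A + A| = 15.
Step 2: Doubling constant K = |A + A|/|A| = 15/6 = 15/6 ≈ 2.5000.
Step 3: Plünnecke-Ruzsa gives |3A| ≤ K³·|A| = (2.5000)³ · 6 ≈ 93.7500.
Step 4: Compute 3A = A + A + A directly by enumerating all triples (a,b,c) ∈ A³; |3A| = 24.
Step 5: Check 24 ≤ 93.7500? Yes ✓.

K = 15/6, Plünnecke-Ruzsa bound K³|A| ≈ 93.7500, |3A| = 24, inequality holds.


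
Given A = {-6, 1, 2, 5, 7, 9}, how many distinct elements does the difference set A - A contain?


A - A = {a - a' : a, a' ∈ A}; |A| = 6.
Bounds: 2|A|-1 ≤ |A - A| ≤ |A|² - |A| + 1, i.e. 11 ≤ |A - A| ≤ 31.
Note: 0 ∈ A - A always (from a - a). The set is symmetric: if d ∈ A - A then -d ∈ A - A.
Enumerate nonzero differences d = a - a' with a > a' (then include -d):
Positive differences: {1, 2, 3, 4, 5, 6, 7, 8, 11, 13, 15}
Full difference set: {0} ∪ (positive diffs) ∪ (negative diffs).
|A - A| = 1 + 2·11 = 23 (matches direct enumeration: 23).

|A - A| = 23


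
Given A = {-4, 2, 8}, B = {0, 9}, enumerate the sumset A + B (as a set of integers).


A + B = {a + b : a ∈ A, b ∈ B}.
Enumerate all |A|·|B| = 3·2 = 6 pairs (a, b) and collect distinct sums.
a = -4: -4+0=-4, -4+9=5
a = 2: 2+0=2, 2+9=11
a = 8: 8+0=8, 8+9=17
Collecting distinct sums: A + B = {-4, 2, 5, 8, 11, 17}
|A + B| = 6

A + B = {-4, 2, 5, 8, 11, 17}


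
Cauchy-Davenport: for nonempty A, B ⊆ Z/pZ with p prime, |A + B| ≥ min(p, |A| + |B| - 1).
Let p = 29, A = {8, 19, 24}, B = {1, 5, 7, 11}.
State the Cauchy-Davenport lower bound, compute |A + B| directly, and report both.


Cauchy-Davenport: |A + B| ≥ min(p, |A| + |B| - 1) for A, B nonempty in Z/pZ.
|A| = 3, |B| = 4, p = 29.
CD lower bound = min(29, 3 + 4 - 1) = min(29, 6) = 6.
Compute A + B mod 29 directly:
a = 8: 8+1=9, 8+5=13, 8+7=15, 8+11=19
a = 19: 19+1=20, 19+5=24, 19+7=26, 19+11=1
a = 24: 24+1=25, 24+5=0, 24+7=2, 24+11=6
A + B = {0, 1, 2, 6, 9, 13, 15, 19, 20, 24, 25, 26}, so |A + B| = 12.
Verify: 12 ≥ 6? Yes ✓.

CD lower bound = 6, actual |A + B| = 12.


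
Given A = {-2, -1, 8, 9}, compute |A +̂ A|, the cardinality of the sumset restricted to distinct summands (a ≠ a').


Restricted sumset: A +̂ A = {a + a' : a ∈ A, a' ∈ A, a ≠ a'}.
Equivalently, take A + A and drop any sum 2a that is achievable ONLY as a + a for a ∈ A (i.e. sums representable only with equal summands).
Enumerate pairs (a, a') with a < a' (symmetric, so each unordered pair gives one sum; this covers all a ≠ a'):
  -2 + -1 = -3
  -2 + 8 = 6
  -2 + 9 = 7
  -1 + 8 = 7
  -1 + 9 = 8
  8 + 9 = 17
Collected distinct sums: {-3, 6, 7, 8, 17}
|A +̂ A| = 5
(Reference bound: |A +̂ A| ≥ 2|A| - 3 for |A| ≥ 2, with |A| = 4 giving ≥ 5.)

|A +̂ A| = 5


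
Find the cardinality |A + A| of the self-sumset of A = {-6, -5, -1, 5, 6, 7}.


A + A = {a + a' : a, a' ∈ A}; |A| = 6.
General bounds: 2|A| - 1 ≤ |A + A| ≤ |A|(|A|+1)/2, i.e. 11 ≤ |A + A| ≤ 21.
Lower bound 2|A|-1 is attained iff A is an arithmetic progression.
Enumerate sums a + a' for a ≤ a' (symmetric, so this suffices):
a = -6: -6+-6=-12, -6+-5=-11, -6+-1=-7, -6+5=-1, -6+6=0, -6+7=1
a = -5: -5+-5=-10, -5+-1=-6, -5+5=0, -5+6=1, -5+7=2
a = -1: -1+-1=-2, -1+5=4, -1+6=5, -1+7=6
a = 5: 5+5=10, 5+6=11, 5+7=12
a = 6: 6+6=12, 6+7=13
a = 7: 7+7=14
Distinct sums: {-12, -11, -10, -7, -6, -2, -1, 0, 1, 2, 4, 5, 6, 10, 11, 12, 13, 14}
|A + A| = 18

|A + A| = 18


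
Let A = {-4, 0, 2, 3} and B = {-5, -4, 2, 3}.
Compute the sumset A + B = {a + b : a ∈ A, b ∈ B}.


A + B = {a + b : a ∈ A, b ∈ B}.
Enumerate all |A|·|B| = 4·4 = 16 pairs (a, b) and collect distinct sums.
a = -4: -4+-5=-9, -4+-4=-8, -4+2=-2, -4+3=-1
a = 0: 0+-5=-5, 0+-4=-4, 0+2=2, 0+3=3
a = 2: 2+-5=-3, 2+-4=-2, 2+2=4, 2+3=5
a = 3: 3+-5=-2, 3+-4=-1, 3+2=5, 3+3=6
Collecting distinct sums: A + B = {-9, -8, -5, -4, -3, -2, -1, 2, 3, 4, 5, 6}
|A + B| = 12

A + B = {-9, -8, -5, -4, -3, -2, -1, 2, 3, 4, 5, 6}


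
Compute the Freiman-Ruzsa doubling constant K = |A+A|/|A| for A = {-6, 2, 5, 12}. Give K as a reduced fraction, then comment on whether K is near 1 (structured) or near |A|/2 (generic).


|A| = 4.
Compute A + A by enumerating all 16 pairs.
A + A = {-12, -4, -1, 4, 6, 7, 10, 14, 17, 24}, so |A + A| = 10.
K = |A + A| / |A| = 10/4 = 5/2 ≈ 2.5000.
Reference: AP of size 4 gives K = 7/4 ≈ 1.7500; a fully generic set of size 4 gives K ≈ 2.5000.

|A| = 4, |A + A| = 10, K = 10/4 = 5/2.


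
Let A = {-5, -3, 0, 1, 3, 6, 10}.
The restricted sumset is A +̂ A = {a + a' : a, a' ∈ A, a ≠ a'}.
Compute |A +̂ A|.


Restricted sumset: A +̂ A = {a + a' : a ∈ A, a' ∈ A, a ≠ a'}.
Equivalently, take A + A and drop any sum 2a that is achievable ONLY as a + a for a ∈ A (i.e. sums representable only with equal summands).
Enumerate pairs (a, a') with a < a' (symmetric, so each unordered pair gives one sum; this covers all a ≠ a'):
  -5 + -3 = -8
  -5 + 0 = -5
  -5 + 1 = -4
  -5 + 3 = -2
  -5 + 6 = 1
  -5 + 10 = 5
  -3 + 0 = -3
  -3 + 1 = -2
  -3 + 3 = 0
  -3 + 6 = 3
  -3 + 10 = 7
  0 + 1 = 1
  0 + 3 = 3
  0 + 6 = 6
  0 + 10 = 10
  1 + 3 = 4
  1 + 6 = 7
  1 + 10 = 11
  3 + 6 = 9
  3 + 10 = 13
  6 + 10 = 16
Collected distinct sums: {-8, -5, -4, -3, -2, 0, 1, 3, 4, 5, 6, 7, 9, 10, 11, 13, 16}
|A +̂ A| = 17
(Reference bound: |A +̂ A| ≥ 2|A| - 3 for |A| ≥ 2, with |A| = 7 giving ≥ 11.)

|A +̂ A| = 17


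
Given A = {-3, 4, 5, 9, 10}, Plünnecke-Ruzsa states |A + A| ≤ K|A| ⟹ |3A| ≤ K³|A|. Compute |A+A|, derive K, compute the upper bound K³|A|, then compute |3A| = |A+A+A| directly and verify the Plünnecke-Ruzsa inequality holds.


|A| = 5.
Step 1: Compute A + A by enumerating all 25 pairs.
A + A = {-6, 1, 2, 6, 7, 8, 9, 10, 13, 14, 15, 18, 19, 20}, so |A + A| = 14.
Step 2: Doubling constant K = |A + A|/|A| = 14/5 = 14/5 ≈ 2.8000.
Step 3: Plünnecke-Ruzsa gives |3A| ≤ K³·|A| = (2.8000)³ · 5 ≈ 109.7600.
Step 4: Compute 3A = A + A + A directly by enumerating all triples (a,b,c) ∈ A³; |3A| = 27.
Step 5: Check 27 ≤ 109.7600? Yes ✓.

K = 14/5, Plünnecke-Ruzsa bound K³|A| ≈ 109.7600, |3A| = 27, inequality holds.


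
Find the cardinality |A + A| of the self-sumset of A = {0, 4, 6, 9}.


A + A = {a + a' : a, a' ∈ A}; |A| = 4.
General bounds: 2|A| - 1 ≤ |A + A| ≤ |A|(|A|+1)/2, i.e. 7 ≤ |A + A| ≤ 10.
Lower bound 2|A|-1 is attained iff A is an arithmetic progression.
Enumerate sums a + a' for a ≤ a' (symmetric, so this suffices):
a = 0: 0+0=0, 0+4=4, 0+6=6, 0+9=9
a = 4: 4+4=8, 4+6=10, 4+9=13
a = 6: 6+6=12, 6+9=15
a = 9: 9+9=18
Distinct sums: {0, 4, 6, 8, 9, 10, 12, 13, 15, 18}
|A + A| = 10

|A + A| = 10


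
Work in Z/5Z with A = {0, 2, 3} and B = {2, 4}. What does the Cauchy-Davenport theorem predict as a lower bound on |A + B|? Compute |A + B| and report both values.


Cauchy-Davenport: |A + B| ≥ min(p, |A| + |B| - 1) for A, B nonempty in Z/pZ.
|A| = 3, |B| = 2, p = 5.
CD lower bound = min(5, 3 + 2 - 1) = min(5, 4) = 4.
Compute A + B mod 5 directly:
a = 0: 0+2=2, 0+4=4
a = 2: 2+2=4, 2+4=1
a = 3: 3+2=0, 3+4=2
A + B = {0, 1, 2, 4}, so |A + B| = 4.
Verify: 4 ≥ 4? Yes ✓.

CD lower bound = 4, actual |A + B| = 4.


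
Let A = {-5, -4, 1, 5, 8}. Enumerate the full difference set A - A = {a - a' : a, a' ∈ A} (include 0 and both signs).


A - A = {a - a' : a, a' ∈ A}.
Compute a - a' for each ordered pair (a, a'):
a = -5: -5--5=0, -5--4=-1, -5-1=-6, -5-5=-10, -5-8=-13
a = -4: -4--5=1, -4--4=0, -4-1=-5, -4-5=-9, -4-8=-12
a = 1: 1--5=6, 1--4=5, 1-1=0, 1-5=-4, 1-8=-7
a = 5: 5--5=10, 5--4=9, 5-1=4, 5-5=0, 5-8=-3
a = 8: 8--5=13, 8--4=12, 8-1=7, 8-5=3, 8-8=0
Collecting distinct values (and noting 0 appears from a-a):
A - A = {-13, -12, -10, -9, -7, -6, -5, -4, -3, -1, 0, 1, 3, 4, 5, 6, 7, 9, 10, 12, 13}
|A - A| = 21

A - A = {-13, -12, -10, -9, -7, -6, -5, -4, -3, -1, 0, 1, 3, 4, 5, 6, 7, 9, 10, 12, 13}


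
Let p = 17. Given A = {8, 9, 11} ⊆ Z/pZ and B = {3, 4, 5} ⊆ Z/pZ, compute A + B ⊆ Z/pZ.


Work in Z/17Z: reduce every sum a + b modulo 17.
Enumerate all 9 pairs:
a = 8: 8+3=11, 8+4=12, 8+5=13
a = 9: 9+3=12, 9+4=13, 9+5=14
a = 11: 11+3=14, 11+4=15, 11+5=16
Distinct residues collected: {11, 12, 13, 14, 15, 16}
|A + B| = 6 (out of 17 total residues).

A + B = {11, 12, 13, 14, 15, 16}


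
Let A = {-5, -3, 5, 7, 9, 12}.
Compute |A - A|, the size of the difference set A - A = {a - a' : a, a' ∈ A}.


A - A = {a - a' : a, a' ∈ A}; |A| = 6.
Bounds: 2|A|-1 ≤ |A - A| ≤ |A|² - |A| + 1, i.e. 11 ≤ |A - A| ≤ 31.
Note: 0 ∈ A - A always (from a - a). The set is symmetric: if d ∈ A - A then -d ∈ A - A.
Enumerate nonzero differences d = a - a' with a > a' (then include -d):
Positive differences: {2, 3, 4, 5, 7, 8, 10, 12, 14, 15, 17}
Full difference set: {0} ∪ (positive diffs) ∪ (negative diffs).
|A - A| = 1 + 2·11 = 23 (matches direct enumeration: 23).

|A - A| = 23


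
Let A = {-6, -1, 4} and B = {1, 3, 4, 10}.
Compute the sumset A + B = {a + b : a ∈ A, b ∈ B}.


A + B = {a + b : a ∈ A, b ∈ B}.
Enumerate all |A|·|B| = 3·4 = 12 pairs (a, b) and collect distinct sums.
a = -6: -6+1=-5, -6+3=-3, -6+4=-2, -6+10=4
a = -1: -1+1=0, -1+3=2, -1+4=3, -1+10=9
a = 4: 4+1=5, 4+3=7, 4+4=8, 4+10=14
Collecting distinct sums: A + B = {-5, -3, -2, 0, 2, 3, 4, 5, 7, 8, 9, 14}
|A + B| = 12

A + B = {-5, -3, -2, 0, 2, 3, 4, 5, 7, 8, 9, 14}


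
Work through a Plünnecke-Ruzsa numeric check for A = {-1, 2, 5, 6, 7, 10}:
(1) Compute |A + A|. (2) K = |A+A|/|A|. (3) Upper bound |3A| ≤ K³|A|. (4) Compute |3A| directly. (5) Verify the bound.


|A| = 6.
Step 1: Compute A + A by enumerating all 36 pairs.
A + A = {-2, 1, 4, 5, 6, 7, 8, 9, 10, 11, 12, 13, 14, 15, 16, 17, 20}, so |A + A| = 17.
Step 2: Doubling constant K = |A + A|/|A| = 17/6 = 17/6 ≈ 2.8333.
Step 3: Plünnecke-Ruzsa gives |3A| ≤ K³·|A| = (2.8333)³ · 6 ≈ 136.4722.
Step 4: Compute 3A = A + A + A directly by enumerating all triples (a,b,c) ∈ A³; |3A| = 28.
Step 5: Check 28 ≤ 136.4722? Yes ✓.

K = 17/6, Plünnecke-Ruzsa bound K³|A| ≈ 136.4722, |3A| = 28, inequality holds.


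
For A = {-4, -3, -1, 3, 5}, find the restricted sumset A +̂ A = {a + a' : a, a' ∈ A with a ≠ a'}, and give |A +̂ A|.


Restricted sumset: A +̂ A = {a + a' : a ∈ A, a' ∈ A, a ≠ a'}.
Equivalently, take A + A and drop any sum 2a that is achievable ONLY as a + a for a ∈ A (i.e. sums representable only with equal summands).
Enumerate pairs (a, a') with a < a' (symmetric, so each unordered pair gives one sum; this covers all a ≠ a'):
  -4 + -3 = -7
  -4 + -1 = -5
  -4 + 3 = -1
  -4 + 5 = 1
  -3 + -1 = -4
  -3 + 3 = 0
  -3 + 5 = 2
  -1 + 3 = 2
  -1 + 5 = 4
  3 + 5 = 8
Collected distinct sums: {-7, -5, -4, -1, 0, 1, 2, 4, 8}
|A +̂ A| = 9
(Reference bound: |A +̂ A| ≥ 2|A| - 3 for |A| ≥ 2, with |A| = 5 giving ≥ 7.)

|A +̂ A| = 9


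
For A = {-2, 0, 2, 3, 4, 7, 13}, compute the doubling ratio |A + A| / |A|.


|A| = 7.
Compute A + A by enumerating all 49 pairs.
A + A = {-4, -2, 0, 1, 2, 3, 4, 5, 6, 7, 8, 9, 10, 11, 13, 14, 15, 16, 17, 20, 26}, so |A + A| = 21.
K = |A + A| / |A| = 21/7 = 3/1 ≈ 3.0000.
Reference: AP of size 7 gives K = 13/7 ≈ 1.8571; a fully generic set of size 7 gives K ≈ 4.0000.

|A| = 7, |A + A| = 21, K = 21/7 = 3/1.


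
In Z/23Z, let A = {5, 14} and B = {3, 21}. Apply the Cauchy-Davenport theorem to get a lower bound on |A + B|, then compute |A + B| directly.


Cauchy-Davenport: |A + B| ≥ min(p, |A| + |B| - 1) for A, B nonempty in Z/pZ.
|A| = 2, |B| = 2, p = 23.
CD lower bound = min(23, 2 + 2 - 1) = min(23, 3) = 3.
Compute A + B mod 23 directly:
a = 5: 5+3=8, 5+21=3
a = 14: 14+3=17, 14+21=12
A + B = {3, 8, 12, 17}, so |A + B| = 4.
Verify: 4 ≥ 3? Yes ✓.

CD lower bound = 3, actual |A + B| = 4.


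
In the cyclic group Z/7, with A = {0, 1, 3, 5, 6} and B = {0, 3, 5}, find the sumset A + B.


Work in Z/7Z: reduce every sum a + b modulo 7.
Enumerate all 15 pairs:
a = 0: 0+0=0, 0+3=3, 0+5=5
a = 1: 1+0=1, 1+3=4, 1+5=6
a = 3: 3+0=3, 3+3=6, 3+5=1
a = 5: 5+0=5, 5+3=1, 5+5=3
a = 6: 6+0=6, 6+3=2, 6+5=4
Distinct residues collected: {0, 1, 2, 3, 4, 5, 6}
|A + B| = 7 (out of 7 total residues).

A + B = {0, 1, 2, 3, 4, 5, 6}


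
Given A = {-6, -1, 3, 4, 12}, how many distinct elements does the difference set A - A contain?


A - A = {a - a' : a, a' ∈ A}; |A| = 5.
Bounds: 2|A|-1 ≤ |A - A| ≤ |A|² - |A| + 1, i.e. 9 ≤ |A - A| ≤ 21.
Note: 0 ∈ A - A always (from a - a). The set is symmetric: if d ∈ A - A then -d ∈ A - A.
Enumerate nonzero differences d = a - a' with a > a' (then include -d):
Positive differences: {1, 4, 5, 8, 9, 10, 13, 18}
Full difference set: {0} ∪ (positive diffs) ∪ (negative diffs).
|A - A| = 1 + 2·8 = 17 (matches direct enumeration: 17).

|A - A| = 17


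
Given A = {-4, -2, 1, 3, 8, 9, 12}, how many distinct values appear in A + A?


A + A = {a + a' : a, a' ∈ A}; |A| = 7.
General bounds: 2|A| - 1 ≤ |A + A| ≤ |A|(|A|+1)/2, i.e. 13 ≤ |A + A| ≤ 28.
Lower bound 2|A|-1 is attained iff A is an arithmetic progression.
Enumerate sums a + a' for a ≤ a' (symmetric, so this suffices):
a = -4: -4+-4=-8, -4+-2=-6, -4+1=-3, -4+3=-1, -4+8=4, -4+9=5, -4+12=8
a = -2: -2+-2=-4, -2+1=-1, -2+3=1, -2+8=6, -2+9=7, -2+12=10
a = 1: 1+1=2, 1+3=4, 1+8=9, 1+9=10, 1+12=13
a = 3: 3+3=6, 3+8=11, 3+9=12, 3+12=15
a = 8: 8+8=16, 8+9=17, 8+12=20
a = 9: 9+9=18, 9+12=21
a = 12: 12+12=24
Distinct sums: {-8, -6, -4, -3, -1, 1, 2, 4, 5, 6, 7, 8, 9, 10, 11, 12, 13, 15, 16, 17, 18, 20, 21, 24}
|A + A| = 24

|A + A| = 24


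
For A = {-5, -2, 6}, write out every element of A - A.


A - A = {a - a' : a, a' ∈ A}.
Compute a - a' for each ordered pair (a, a'):
a = -5: -5--5=0, -5--2=-3, -5-6=-11
a = -2: -2--5=3, -2--2=0, -2-6=-8
a = 6: 6--5=11, 6--2=8, 6-6=0
Collecting distinct values (and noting 0 appears from a-a):
A - A = {-11, -8, -3, 0, 3, 8, 11}
|A - A| = 7

A - A = {-11, -8, -3, 0, 3, 8, 11}


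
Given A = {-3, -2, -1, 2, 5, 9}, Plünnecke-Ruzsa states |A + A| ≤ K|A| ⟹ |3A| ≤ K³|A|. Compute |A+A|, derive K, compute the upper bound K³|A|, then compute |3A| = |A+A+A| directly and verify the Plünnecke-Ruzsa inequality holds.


|A| = 6.
Step 1: Compute A + A by enumerating all 36 pairs.
A + A = {-6, -5, -4, -3, -2, -1, 0, 1, 2, 3, 4, 6, 7, 8, 10, 11, 14, 18}, so |A + A| = 18.
Step 2: Doubling constant K = |A + A|/|A| = 18/6 = 18/6 ≈ 3.0000.
Step 3: Plünnecke-Ruzsa gives |3A| ≤ K³·|A| = (3.0000)³ · 6 ≈ 162.0000.
Step 4: Compute 3A = A + A + A directly by enumerating all triples (a,b,c) ∈ A³; |3A| = 30.
Step 5: Check 30 ≤ 162.0000? Yes ✓.

K = 18/6, Plünnecke-Ruzsa bound K³|A| ≈ 162.0000, |3A| = 30, inequality holds.


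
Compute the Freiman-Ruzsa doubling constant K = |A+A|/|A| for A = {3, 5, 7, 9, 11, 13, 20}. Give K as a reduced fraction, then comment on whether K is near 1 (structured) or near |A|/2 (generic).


|A| = 7.
Compute A + A by enumerating all 49 pairs.
A + A = {6, 8, 10, 12, 14, 16, 18, 20, 22, 23, 24, 25, 26, 27, 29, 31, 33, 40}, so |A + A| = 18.
K = |A + A| / |A| = 18/7 (already in lowest terms) ≈ 2.5714.
Reference: AP of size 7 gives K = 13/7 ≈ 1.8571; a fully generic set of size 7 gives K ≈ 4.0000.

|A| = 7, |A + A| = 18, K = 18/7.


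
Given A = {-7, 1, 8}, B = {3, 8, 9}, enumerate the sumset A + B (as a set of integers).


A + B = {a + b : a ∈ A, b ∈ B}.
Enumerate all |A|·|B| = 3·3 = 9 pairs (a, b) and collect distinct sums.
a = -7: -7+3=-4, -7+8=1, -7+9=2
a = 1: 1+3=4, 1+8=9, 1+9=10
a = 8: 8+3=11, 8+8=16, 8+9=17
Collecting distinct sums: A + B = {-4, 1, 2, 4, 9, 10, 11, 16, 17}
|A + B| = 9

A + B = {-4, 1, 2, 4, 9, 10, 11, 16, 17}


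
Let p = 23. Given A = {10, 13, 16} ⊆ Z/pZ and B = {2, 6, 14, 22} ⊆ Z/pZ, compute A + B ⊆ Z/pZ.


Work in Z/23Z: reduce every sum a + b modulo 23.
Enumerate all 12 pairs:
a = 10: 10+2=12, 10+6=16, 10+14=1, 10+22=9
a = 13: 13+2=15, 13+6=19, 13+14=4, 13+22=12
a = 16: 16+2=18, 16+6=22, 16+14=7, 16+22=15
Distinct residues collected: {1, 4, 7, 9, 12, 15, 16, 18, 19, 22}
|A + B| = 10 (out of 23 total residues).

A + B = {1, 4, 7, 9, 12, 15, 16, 18, 19, 22}


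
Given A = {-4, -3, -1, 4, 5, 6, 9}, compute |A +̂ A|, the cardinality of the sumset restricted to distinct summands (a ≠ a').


Restricted sumset: A +̂ A = {a + a' : a ∈ A, a' ∈ A, a ≠ a'}.
Equivalently, take A + A and drop any sum 2a that is achievable ONLY as a + a for a ∈ A (i.e. sums representable only with equal summands).
Enumerate pairs (a, a') with a < a' (symmetric, so each unordered pair gives one sum; this covers all a ≠ a'):
  -4 + -3 = -7
  -4 + -1 = -5
  -4 + 4 = 0
  -4 + 5 = 1
  -4 + 6 = 2
  -4 + 9 = 5
  -3 + -1 = -4
  -3 + 4 = 1
  -3 + 5 = 2
  -3 + 6 = 3
  -3 + 9 = 6
  -1 + 4 = 3
  -1 + 5 = 4
  -1 + 6 = 5
  -1 + 9 = 8
  4 + 5 = 9
  4 + 6 = 10
  4 + 9 = 13
  5 + 6 = 11
  5 + 9 = 14
  6 + 9 = 15
Collected distinct sums: {-7, -5, -4, 0, 1, 2, 3, 4, 5, 6, 8, 9, 10, 11, 13, 14, 15}
|A +̂ A| = 17
(Reference bound: |A +̂ A| ≥ 2|A| - 3 for |A| ≥ 2, with |A| = 7 giving ≥ 11.)

|A +̂ A| = 17


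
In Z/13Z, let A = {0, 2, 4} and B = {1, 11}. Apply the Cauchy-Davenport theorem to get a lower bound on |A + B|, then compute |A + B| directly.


Cauchy-Davenport: |A + B| ≥ min(p, |A| + |B| - 1) for A, B nonempty in Z/pZ.
|A| = 3, |B| = 2, p = 13.
CD lower bound = min(13, 3 + 2 - 1) = min(13, 4) = 4.
Compute A + B mod 13 directly:
a = 0: 0+1=1, 0+11=11
a = 2: 2+1=3, 2+11=0
a = 4: 4+1=5, 4+11=2
A + B = {0, 1, 2, 3, 5, 11}, so |A + B| = 6.
Verify: 6 ≥ 4? Yes ✓.

CD lower bound = 4, actual |A + B| = 6.


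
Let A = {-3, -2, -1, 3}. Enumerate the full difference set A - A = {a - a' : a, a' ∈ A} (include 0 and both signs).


A - A = {a - a' : a, a' ∈ A}.
Compute a - a' for each ordered pair (a, a'):
a = -3: -3--3=0, -3--2=-1, -3--1=-2, -3-3=-6
a = -2: -2--3=1, -2--2=0, -2--1=-1, -2-3=-5
a = -1: -1--3=2, -1--2=1, -1--1=0, -1-3=-4
a = 3: 3--3=6, 3--2=5, 3--1=4, 3-3=0
Collecting distinct values (and noting 0 appears from a-a):
A - A = {-6, -5, -4, -2, -1, 0, 1, 2, 4, 5, 6}
|A - A| = 11

A - A = {-6, -5, -4, -2, -1, 0, 1, 2, 4, 5, 6}


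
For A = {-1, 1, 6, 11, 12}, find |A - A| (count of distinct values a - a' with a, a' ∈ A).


A - A = {a - a' : a, a' ∈ A}; |A| = 5.
Bounds: 2|A|-1 ≤ |A - A| ≤ |A|² - |A| + 1, i.e. 9 ≤ |A - A| ≤ 21.
Note: 0 ∈ A - A always (from a - a). The set is symmetric: if d ∈ A - A then -d ∈ A - A.
Enumerate nonzero differences d = a - a' with a > a' (then include -d):
Positive differences: {1, 2, 5, 6, 7, 10, 11, 12, 13}
Full difference set: {0} ∪ (positive diffs) ∪ (negative diffs).
|A - A| = 1 + 2·9 = 19 (matches direct enumeration: 19).

|A - A| = 19


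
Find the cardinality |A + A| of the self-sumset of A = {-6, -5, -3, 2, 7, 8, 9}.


A + A = {a + a' : a, a' ∈ A}; |A| = 7.
General bounds: 2|A| - 1 ≤ |A + A| ≤ |A|(|A|+1)/2, i.e. 13 ≤ |A + A| ≤ 28.
Lower bound 2|A|-1 is attained iff A is an arithmetic progression.
Enumerate sums a + a' for a ≤ a' (symmetric, so this suffices):
a = -6: -6+-6=-12, -6+-5=-11, -6+-3=-9, -6+2=-4, -6+7=1, -6+8=2, -6+9=3
a = -5: -5+-5=-10, -5+-3=-8, -5+2=-3, -5+7=2, -5+8=3, -5+9=4
a = -3: -3+-3=-6, -3+2=-1, -3+7=4, -3+8=5, -3+9=6
a = 2: 2+2=4, 2+7=9, 2+8=10, 2+9=11
a = 7: 7+7=14, 7+8=15, 7+9=16
a = 8: 8+8=16, 8+9=17
a = 9: 9+9=18
Distinct sums: {-12, -11, -10, -9, -8, -6, -4, -3, -1, 1, 2, 3, 4, 5, 6, 9, 10, 11, 14, 15, 16, 17, 18}
|A + A| = 23

|A + A| = 23


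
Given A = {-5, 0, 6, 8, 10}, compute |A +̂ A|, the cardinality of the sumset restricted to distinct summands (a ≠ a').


Restricted sumset: A +̂ A = {a + a' : a ∈ A, a' ∈ A, a ≠ a'}.
Equivalently, take A + A and drop any sum 2a that is achievable ONLY as a + a for a ∈ A (i.e. sums representable only with equal summands).
Enumerate pairs (a, a') with a < a' (symmetric, so each unordered pair gives one sum; this covers all a ≠ a'):
  -5 + 0 = -5
  -5 + 6 = 1
  -5 + 8 = 3
  -5 + 10 = 5
  0 + 6 = 6
  0 + 8 = 8
  0 + 10 = 10
  6 + 8 = 14
  6 + 10 = 16
  8 + 10 = 18
Collected distinct sums: {-5, 1, 3, 5, 6, 8, 10, 14, 16, 18}
|A +̂ A| = 10
(Reference bound: |A +̂ A| ≥ 2|A| - 3 for |A| ≥ 2, with |A| = 5 giving ≥ 7.)

|A +̂ A| = 10


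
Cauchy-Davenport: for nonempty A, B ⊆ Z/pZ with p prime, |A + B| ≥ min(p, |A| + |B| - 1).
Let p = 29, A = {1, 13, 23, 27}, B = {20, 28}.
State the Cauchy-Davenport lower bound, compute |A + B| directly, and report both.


Cauchy-Davenport: |A + B| ≥ min(p, |A| + |B| - 1) for A, B nonempty in Z/pZ.
|A| = 4, |B| = 2, p = 29.
CD lower bound = min(29, 4 + 2 - 1) = min(29, 5) = 5.
Compute A + B mod 29 directly:
a = 1: 1+20=21, 1+28=0
a = 13: 13+20=4, 13+28=12
a = 23: 23+20=14, 23+28=22
a = 27: 27+20=18, 27+28=26
A + B = {0, 4, 12, 14, 18, 21, 22, 26}, so |A + B| = 8.
Verify: 8 ≥ 5? Yes ✓.

CD lower bound = 5, actual |A + B| = 8.


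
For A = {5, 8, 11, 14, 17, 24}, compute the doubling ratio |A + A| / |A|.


|A| = 6.
Compute A + A by enumerating all 36 pairs.
A + A = {10, 13, 16, 19, 22, 25, 28, 29, 31, 32, 34, 35, 38, 41, 48}, so |A + A| = 15.
K = |A + A| / |A| = 15/6 = 5/2 ≈ 2.5000.
Reference: AP of size 6 gives K = 11/6 ≈ 1.8333; a fully generic set of size 6 gives K ≈ 3.5000.

|A| = 6, |A + A| = 15, K = 15/6 = 5/2.


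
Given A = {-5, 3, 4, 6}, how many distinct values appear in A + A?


A + A = {a + a' : a, a' ∈ A}; |A| = 4.
General bounds: 2|A| - 1 ≤ |A + A| ≤ |A|(|A|+1)/2, i.e. 7 ≤ |A + A| ≤ 10.
Lower bound 2|A|-1 is attained iff A is an arithmetic progression.
Enumerate sums a + a' for a ≤ a' (symmetric, so this suffices):
a = -5: -5+-5=-10, -5+3=-2, -5+4=-1, -5+6=1
a = 3: 3+3=6, 3+4=7, 3+6=9
a = 4: 4+4=8, 4+6=10
a = 6: 6+6=12
Distinct sums: {-10, -2, -1, 1, 6, 7, 8, 9, 10, 12}
|A + A| = 10

|A + A| = 10


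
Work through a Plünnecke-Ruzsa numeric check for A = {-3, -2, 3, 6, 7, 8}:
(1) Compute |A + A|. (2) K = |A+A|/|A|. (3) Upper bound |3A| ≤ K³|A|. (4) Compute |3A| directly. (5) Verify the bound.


|A| = 6.
Step 1: Compute A + A by enumerating all 36 pairs.
A + A = {-6, -5, -4, 0, 1, 3, 4, 5, 6, 9, 10, 11, 12, 13, 14, 15, 16}, so |A + A| = 17.
Step 2: Doubling constant K = |A + A|/|A| = 17/6 = 17/6 ≈ 2.8333.
Step 3: Plünnecke-Ruzsa gives |3A| ≤ K³·|A| = (2.8333)³ · 6 ≈ 136.4722.
Step 4: Compute 3A = A + A + A directly by enumerating all triples (a,b,c) ∈ A³; |3A| = 31.
Step 5: Check 31 ≤ 136.4722? Yes ✓.

K = 17/6, Plünnecke-Ruzsa bound K³|A| ≈ 136.4722, |3A| = 31, inequality holds.


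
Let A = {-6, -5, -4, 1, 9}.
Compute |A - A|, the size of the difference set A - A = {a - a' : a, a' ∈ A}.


A - A = {a - a' : a, a' ∈ A}; |A| = 5.
Bounds: 2|A|-1 ≤ |A - A| ≤ |A|² - |A| + 1, i.e. 9 ≤ |A - A| ≤ 21.
Note: 0 ∈ A - A always (from a - a). The set is symmetric: if d ∈ A - A then -d ∈ A - A.
Enumerate nonzero differences d = a - a' with a > a' (then include -d):
Positive differences: {1, 2, 5, 6, 7, 8, 13, 14, 15}
Full difference set: {0} ∪ (positive diffs) ∪ (negative diffs).
|A - A| = 1 + 2·9 = 19 (matches direct enumeration: 19).

|A - A| = 19


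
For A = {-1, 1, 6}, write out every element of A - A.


A - A = {a - a' : a, a' ∈ A}.
Compute a - a' for each ordered pair (a, a'):
a = -1: -1--1=0, -1-1=-2, -1-6=-7
a = 1: 1--1=2, 1-1=0, 1-6=-5
a = 6: 6--1=7, 6-1=5, 6-6=0
Collecting distinct values (and noting 0 appears from a-a):
A - A = {-7, -5, -2, 0, 2, 5, 7}
|A - A| = 7

A - A = {-7, -5, -2, 0, 2, 5, 7}


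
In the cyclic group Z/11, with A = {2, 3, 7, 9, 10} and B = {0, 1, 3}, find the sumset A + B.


Work in Z/11Z: reduce every sum a + b modulo 11.
Enumerate all 15 pairs:
a = 2: 2+0=2, 2+1=3, 2+3=5
a = 3: 3+0=3, 3+1=4, 3+3=6
a = 7: 7+0=7, 7+1=8, 7+3=10
a = 9: 9+0=9, 9+1=10, 9+3=1
a = 10: 10+0=10, 10+1=0, 10+3=2
Distinct residues collected: {0, 1, 2, 3, 4, 5, 6, 7, 8, 9, 10}
|A + B| = 11 (out of 11 total residues).

A + B = {0, 1, 2, 3, 4, 5, 6, 7, 8, 9, 10}


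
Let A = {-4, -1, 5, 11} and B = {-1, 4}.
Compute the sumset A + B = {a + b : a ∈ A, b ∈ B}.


A + B = {a + b : a ∈ A, b ∈ B}.
Enumerate all |A|·|B| = 4·2 = 8 pairs (a, b) and collect distinct sums.
a = -4: -4+-1=-5, -4+4=0
a = -1: -1+-1=-2, -1+4=3
a = 5: 5+-1=4, 5+4=9
a = 11: 11+-1=10, 11+4=15
Collecting distinct sums: A + B = {-5, -2, 0, 3, 4, 9, 10, 15}
|A + B| = 8

A + B = {-5, -2, 0, 3, 4, 9, 10, 15}


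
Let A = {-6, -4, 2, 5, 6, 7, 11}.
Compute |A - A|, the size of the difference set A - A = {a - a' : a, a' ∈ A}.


A - A = {a - a' : a, a' ∈ A}; |A| = 7.
Bounds: 2|A|-1 ≤ |A - A| ≤ |A|² - |A| + 1, i.e. 13 ≤ |A - A| ≤ 43.
Note: 0 ∈ A - A always (from a - a). The set is symmetric: if d ∈ A - A then -d ∈ A - A.
Enumerate nonzero differences d = a - a' with a > a' (then include -d):
Positive differences: {1, 2, 3, 4, 5, 6, 8, 9, 10, 11, 12, 13, 15, 17}
Full difference set: {0} ∪ (positive diffs) ∪ (negative diffs).
|A - A| = 1 + 2·14 = 29 (matches direct enumeration: 29).

|A - A| = 29


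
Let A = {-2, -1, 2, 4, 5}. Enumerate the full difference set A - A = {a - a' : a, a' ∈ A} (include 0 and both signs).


A - A = {a - a' : a, a' ∈ A}.
Compute a - a' for each ordered pair (a, a'):
a = -2: -2--2=0, -2--1=-1, -2-2=-4, -2-4=-6, -2-5=-7
a = -1: -1--2=1, -1--1=0, -1-2=-3, -1-4=-5, -1-5=-6
a = 2: 2--2=4, 2--1=3, 2-2=0, 2-4=-2, 2-5=-3
a = 4: 4--2=6, 4--1=5, 4-2=2, 4-4=0, 4-5=-1
a = 5: 5--2=7, 5--1=6, 5-2=3, 5-4=1, 5-5=0
Collecting distinct values (and noting 0 appears from a-a):
A - A = {-7, -6, -5, -4, -3, -2, -1, 0, 1, 2, 3, 4, 5, 6, 7}
|A - A| = 15

A - A = {-7, -6, -5, -4, -3, -2, -1, 0, 1, 2, 3, 4, 5, 6, 7}


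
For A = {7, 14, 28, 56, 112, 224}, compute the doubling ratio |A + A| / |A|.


|A| = 6.
Compute A + A by enumerating all 36 pairs.
A + A = {14, 21, 28, 35, 42, 56, 63, 70, 84, 112, 119, 126, 140, 168, 224, 231, 238, 252, 280, 336, 448}, so |A + A| = 21.
K = |A + A| / |A| = 21/6 = 7/2 ≈ 3.5000.
Reference: AP of size 6 gives K = 11/6 ≈ 1.8333; a fully generic set of size 6 gives K ≈ 3.5000.

|A| = 6, |A + A| = 21, K = 21/6 = 7/2.


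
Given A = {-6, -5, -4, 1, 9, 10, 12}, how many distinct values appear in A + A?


A + A = {a + a' : a, a' ∈ A}; |A| = 7.
General bounds: 2|A| - 1 ≤ |A + A| ≤ |A|(|A|+1)/2, i.e. 13 ≤ |A + A| ≤ 28.
Lower bound 2|A|-1 is attained iff A is an arithmetic progression.
Enumerate sums a + a' for a ≤ a' (symmetric, so this suffices):
a = -6: -6+-6=-12, -6+-5=-11, -6+-4=-10, -6+1=-5, -6+9=3, -6+10=4, -6+12=6
a = -5: -5+-5=-10, -5+-4=-9, -5+1=-4, -5+9=4, -5+10=5, -5+12=7
a = -4: -4+-4=-8, -4+1=-3, -4+9=5, -4+10=6, -4+12=8
a = 1: 1+1=2, 1+9=10, 1+10=11, 1+12=13
a = 9: 9+9=18, 9+10=19, 9+12=21
a = 10: 10+10=20, 10+12=22
a = 12: 12+12=24
Distinct sums: {-12, -11, -10, -9, -8, -5, -4, -3, 2, 3, 4, 5, 6, 7, 8, 10, 11, 13, 18, 19, 20, 21, 22, 24}
|A + A| = 24

|A + A| = 24


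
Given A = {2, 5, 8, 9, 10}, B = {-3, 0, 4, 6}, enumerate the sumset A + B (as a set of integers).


A + B = {a + b : a ∈ A, b ∈ B}.
Enumerate all |A|·|B| = 5·4 = 20 pairs (a, b) and collect distinct sums.
a = 2: 2+-3=-1, 2+0=2, 2+4=6, 2+6=8
a = 5: 5+-3=2, 5+0=5, 5+4=9, 5+6=11
a = 8: 8+-3=5, 8+0=8, 8+4=12, 8+6=14
a = 9: 9+-3=6, 9+0=9, 9+4=13, 9+6=15
a = 10: 10+-3=7, 10+0=10, 10+4=14, 10+6=16
Collecting distinct sums: A + B = {-1, 2, 5, 6, 7, 8, 9, 10, 11, 12, 13, 14, 15, 16}
|A + B| = 14

A + B = {-1, 2, 5, 6, 7, 8, 9, 10, 11, 12, 13, 14, 15, 16}


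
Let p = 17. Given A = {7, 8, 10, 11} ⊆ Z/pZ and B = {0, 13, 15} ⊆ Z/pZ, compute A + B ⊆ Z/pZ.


Work in Z/17Z: reduce every sum a + b modulo 17.
Enumerate all 12 pairs:
a = 7: 7+0=7, 7+13=3, 7+15=5
a = 8: 8+0=8, 8+13=4, 8+15=6
a = 10: 10+0=10, 10+13=6, 10+15=8
a = 11: 11+0=11, 11+13=7, 11+15=9
Distinct residues collected: {3, 4, 5, 6, 7, 8, 9, 10, 11}
|A + B| = 9 (out of 17 total residues).

A + B = {3, 4, 5, 6, 7, 8, 9, 10, 11}


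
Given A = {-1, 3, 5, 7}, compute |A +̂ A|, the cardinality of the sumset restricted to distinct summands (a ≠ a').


Restricted sumset: A +̂ A = {a + a' : a ∈ A, a' ∈ A, a ≠ a'}.
Equivalently, take A + A and drop any sum 2a that is achievable ONLY as a + a for a ∈ A (i.e. sums representable only with equal summands).
Enumerate pairs (a, a') with a < a' (symmetric, so each unordered pair gives one sum; this covers all a ≠ a'):
  -1 + 3 = 2
  -1 + 5 = 4
  -1 + 7 = 6
  3 + 5 = 8
  3 + 7 = 10
  5 + 7 = 12
Collected distinct sums: {2, 4, 6, 8, 10, 12}
|A +̂ A| = 6
(Reference bound: |A +̂ A| ≥ 2|A| - 3 for |A| ≥ 2, with |A| = 4 giving ≥ 5.)

|A +̂ A| = 6


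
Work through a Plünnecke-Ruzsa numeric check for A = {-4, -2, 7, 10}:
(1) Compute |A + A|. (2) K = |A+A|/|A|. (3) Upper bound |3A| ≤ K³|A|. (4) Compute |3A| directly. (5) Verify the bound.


|A| = 4.
Step 1: Compute A + A by enumerating all 16 pairs.
A + A = {-8, -6, -4, 3, 5, 6, 8, 14, 17, 20}, so |A + A| = 10.
Step 2: Doubling constant K = |A + A|/|A| = 10/4 = 10/4 ≈ 2.5000.
Step 3: Plünnecke-Ruzsa gives |3A| ≤ K³·|A| = (2.5000)³ · 4 ≈ 62.5000.
Step 4: Compute 3A = A + A + A directly by enumerating all triples (a,b,c) ∈ A³; |3A| = 20.
Step 5: Check 20 ≤ 62.5000? Yes ✓.

K = 10/4, Plünnecke-Ruzsa bound K³|A| ≈ 62.5000, |3A| = 20, inequality holds.


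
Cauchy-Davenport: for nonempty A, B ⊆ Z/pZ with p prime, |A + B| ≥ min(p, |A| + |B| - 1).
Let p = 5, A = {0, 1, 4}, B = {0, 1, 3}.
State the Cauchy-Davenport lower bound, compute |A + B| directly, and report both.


Cauchy-Davenport: |A + B| ≥ min(p, |A| + |B| - 1) for A, B nonempty in Z/pZ.
|A| = 3, |B| = 3, p = 5.
CD lower bound = min(5, 3 + 3 - 1) = min(5, 5) = 5.
Compute A + B mod 5 directly:
a = 0: 0+0=0, 0+1=1, 0+3=3
a = 1: 1+0=1, 1+1=2, 1+3=4
a = 4: 4+0=4, 4+1=0, 4+3=2
A + B = {0, 1, 2, 3, 4}, so |A + B| = 5.
Verify: 5 ≥ 5? Yes ✓.

CD lower bound = 5, actual |A + B| = 5.


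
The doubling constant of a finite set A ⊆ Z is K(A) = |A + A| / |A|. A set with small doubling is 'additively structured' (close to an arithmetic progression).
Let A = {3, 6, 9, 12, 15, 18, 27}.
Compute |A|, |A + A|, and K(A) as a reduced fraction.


|A| = 7.
Compute A + A by enumerating all 49 pairs.
A + A = {6, 9, 12, 15, 18, 21, 24, 27, 30, 33, 36, 39, 42, 45, 54}, so |A + A| = 15.
K = |A + A| / |A| = 15/7 (already in lowest terms) ≈ 2.1429.
Reference: AP of size 7 gives K = 13/7 ≈ 1.8571; a fully generic set of size 7 gives K ≈ 4.0000.

|A| = 7, |A + A| = 15, K = 15/7.


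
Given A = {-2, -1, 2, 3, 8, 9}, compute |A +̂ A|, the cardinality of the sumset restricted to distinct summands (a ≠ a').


Restricted sumset: A +̂ A = {a + a' : a ∈ A, a' ∈ A, a ≠ a'}.
Equivalently, take A + A and drop any sum 2a that is achievable ONLY as a + a for a ∈ A (i.e. sums representable only with equal summands).
Enumerate pairs (a, a') with a < a' (symmetric, so each unordered pair gives one sum; this covers all a ≠ a'):
  -2 + -1 = -3
  -2 + 2 = 0
  -2 + 3 = 1
  -2 + 8 = 6
  -2 + 9 = 7
  -1 + 2 = 1
  -1 + 3 = 2
  -1 + 8 = 7
  -1 + 9 = 8
  2 + 3 = 5
  2 + 8 = 10
  2 + 9 = 11
  3 + 8 = 11
  3 + 9 = 12
  8 + 9 = 17
Collected distinct sums: {-3, 0, 1, 2, 5, 6, 7, 8, 10, 11, 12, 17}
|A +̂ A| = 12
(Reference bound: |A +̂ A| ≥ 2|A| - 3 for |A| ≥ 2, with |A| = 6 giving ≥ 9.)

|A +̂ A| = 12


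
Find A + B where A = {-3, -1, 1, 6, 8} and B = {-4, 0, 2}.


A + B = {a + b : a ∈ A, b ∈ B}.
Enumerate all |A|·|B| = 5·3 = 15 pairs (a, b) and collect distinct sums.
a = -3: -3+-4=-7, -3+0=-3, -3+2=-1
a = -1: -1+-4=-5, -1+0=-1, -1+2=1
a = 1: 1+-4=-3, 1+0=1, 1+2=3
a = 6: 6+-4=2, 6+0=6, 6+2=8
a = 8: 8+-4=4, 8+0=8, 8+2=10
Collecting distinct sums: A + B = {-7, -5, -3, -1, 1, 2, 3, 4, 6, 8, 10}
|A + B| = 11

A + B = {-7, -5, -3, -1, 1, 2, 3, 4, 6, 8, 10}


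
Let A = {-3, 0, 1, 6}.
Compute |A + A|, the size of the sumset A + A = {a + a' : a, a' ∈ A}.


A + A = {a + a' : a, a' ∈ A}; |A| = 4.
General bounds: 2|A| - 1 ≤ |A + A| ≤ |A|(|A|+1)/2, i.e. 7 ≤ |A + A| ≤ 10.
Lower bound 2|A|-1 is attained iff A is an arithmetic progression.
Enumerate sums a + a' for a ≤ a' (symmetric, so this suffices):
a = -3: -3+-3=-6, -3+0=-3, -3+1=-2, -3+6=3
a = 0: 0+0=0, 0+1=1, 0+6=6
a = 1: 1+1=2, 1+6=7
a = 6: 6+6=12
Distinct sums: {-6, -3, -2, 0, 1, 2, 3, 6, 7, 12}
|A + A| = 10

|A + A| = 10


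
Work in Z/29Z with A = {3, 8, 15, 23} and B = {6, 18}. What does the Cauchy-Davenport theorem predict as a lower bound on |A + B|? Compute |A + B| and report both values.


Cauchy-Davenport: |A + B| ≥ min(p, |A| + |B| - 1) for A, B nonempty in Z/pZ.
|A| = 4, |B| = 2, p = 29.
CD lower bound = min(29, 4 + 2 - 1) = min(29, 5) = 5.
Compute A + B mod 29 directly:
a = 3: 3+6=9, 3+18=21
a = 8: 8+6=14, 8+18=26
a = 15: 15+6=21, 15+18=4
a = 23: 23+6=0, 23+18=12
A + B = {0, 4, 9, 12, 14, 21, 26}, so |A + B| = 7.
Verify: 7 ≥ 5? Yes ✓.

CD lower bound = 5, actual |A + B| = 7.


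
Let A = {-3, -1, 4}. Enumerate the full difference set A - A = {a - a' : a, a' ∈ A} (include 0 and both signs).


A - A = {a - a' : a, a' ∈ A}.
Compute a - a' for each ordered pair (a, a'):
a = -3: -3--3=0, -3--1=-2, -3-4=-7
a = -1: -1--3=2, -1--1=0, -1-4=-5
a = 4: 4--3=7, 4--1=5, 4-4=0
Collecting distinct values (and noting 0 appears from a-a):
A - A = {-7, -5, -2, 0, 2, 5, 7}
|A - A| = 7

A - A = {-7, -5, -2, 0, 2, 5, 7}
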